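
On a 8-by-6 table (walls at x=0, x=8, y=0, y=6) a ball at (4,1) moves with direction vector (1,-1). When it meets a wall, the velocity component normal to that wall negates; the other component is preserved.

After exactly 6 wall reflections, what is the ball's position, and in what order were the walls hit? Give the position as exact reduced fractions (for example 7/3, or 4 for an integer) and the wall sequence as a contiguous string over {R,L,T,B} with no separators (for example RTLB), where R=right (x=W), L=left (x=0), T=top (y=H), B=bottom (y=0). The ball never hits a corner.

Final position: (7,6)
Wall sequence: BRTLBT

1. t=1 → B at (5,0); v=(1,1)
2. t=3 → R at (8,3); v=(-1,1)
3. t=3 → T at (5,6); v=(-1,-1)
4. t=5 → L at (0,1); v=(1,-1)
5. t=1 → B at (1,0); v=(1,1)
6. t=6 → T at (7,6); v=(1,-1)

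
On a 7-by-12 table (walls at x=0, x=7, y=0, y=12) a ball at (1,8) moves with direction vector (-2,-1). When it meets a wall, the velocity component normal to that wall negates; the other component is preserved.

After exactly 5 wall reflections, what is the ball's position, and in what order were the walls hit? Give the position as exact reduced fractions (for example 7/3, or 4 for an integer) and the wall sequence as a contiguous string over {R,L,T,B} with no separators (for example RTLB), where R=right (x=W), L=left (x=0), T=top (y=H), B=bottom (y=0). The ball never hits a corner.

1. t=1/2 → L at (0,15/2); v=(2,-1)
2. t=7/2 → R at (7,4); v=(-2,-1)
3. t=7/2 → L at (0,1/2); v=(2,-1)
4. t=1/2 → B at (1,0); v=(2,1)
5. t=3 → R at (7,3); v=(-2,1)

Final position: (7,3)
Wall sequence: LRLBR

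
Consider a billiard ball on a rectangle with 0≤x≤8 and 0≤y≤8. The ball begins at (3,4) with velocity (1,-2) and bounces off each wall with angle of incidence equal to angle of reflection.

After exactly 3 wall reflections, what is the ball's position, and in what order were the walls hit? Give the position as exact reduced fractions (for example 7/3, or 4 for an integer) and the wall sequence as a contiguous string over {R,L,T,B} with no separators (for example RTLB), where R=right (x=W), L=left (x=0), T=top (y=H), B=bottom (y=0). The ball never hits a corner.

Final position: (7,8)
Wall sequence: BRT

1. t=2 → B at (5,0); v=(1,2)
2. t=3 → R at (8,6); v=(-1,2)
3. t=1 → T at (7,8); v=(-1,-2)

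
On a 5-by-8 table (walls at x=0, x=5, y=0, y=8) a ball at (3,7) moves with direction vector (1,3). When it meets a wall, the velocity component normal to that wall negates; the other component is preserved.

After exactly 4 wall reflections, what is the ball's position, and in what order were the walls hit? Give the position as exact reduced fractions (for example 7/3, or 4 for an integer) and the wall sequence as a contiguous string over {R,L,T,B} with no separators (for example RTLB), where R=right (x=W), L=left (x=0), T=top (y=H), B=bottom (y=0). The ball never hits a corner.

Final position: (4/3,8)
Wall sequence: TRBT

1. t=1/3 → T at (10/3,8); v=(1,-3)
2. t=5/3 → R at (5,3); v=(-1,-3)
3. t=1 → B at (4,0); v=(-1,3)
4. t=8/3 → T at (4/3,8); v=(-1,-3)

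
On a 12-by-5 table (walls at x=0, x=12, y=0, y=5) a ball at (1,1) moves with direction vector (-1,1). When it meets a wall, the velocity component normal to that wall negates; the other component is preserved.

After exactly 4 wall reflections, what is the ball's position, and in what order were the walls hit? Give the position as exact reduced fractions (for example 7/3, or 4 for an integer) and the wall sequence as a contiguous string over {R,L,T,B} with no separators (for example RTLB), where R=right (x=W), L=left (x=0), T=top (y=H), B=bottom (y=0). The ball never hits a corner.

1. t=1 → L at (0,2); v=(1,1)
2. t=3 → T at (3,5); v=(1,-1)
3. t=5 → B at (8,0); v=(1,1)
4. t=4 → R at (12,4); v=(-1,1)

Final position: (12,4)
Wall sequence: LTBR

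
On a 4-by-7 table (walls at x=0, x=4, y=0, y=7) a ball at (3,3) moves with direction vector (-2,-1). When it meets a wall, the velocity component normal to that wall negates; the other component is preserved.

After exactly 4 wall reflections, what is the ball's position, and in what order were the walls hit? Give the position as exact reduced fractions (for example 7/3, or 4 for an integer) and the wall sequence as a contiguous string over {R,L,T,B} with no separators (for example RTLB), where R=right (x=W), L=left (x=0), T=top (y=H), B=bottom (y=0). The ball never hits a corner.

Final position: (0,5/2)
Wall sequence: LBRL

1. t=3/2 → L at (0,3/2); v=(2,-1)
2. t=3/2 → B at (3,0); v=(2,1)
3. t=1/2 → R at (4,1/2); v=(-2,1)
4. t=2 → L at (0,5/2); v=(2,1)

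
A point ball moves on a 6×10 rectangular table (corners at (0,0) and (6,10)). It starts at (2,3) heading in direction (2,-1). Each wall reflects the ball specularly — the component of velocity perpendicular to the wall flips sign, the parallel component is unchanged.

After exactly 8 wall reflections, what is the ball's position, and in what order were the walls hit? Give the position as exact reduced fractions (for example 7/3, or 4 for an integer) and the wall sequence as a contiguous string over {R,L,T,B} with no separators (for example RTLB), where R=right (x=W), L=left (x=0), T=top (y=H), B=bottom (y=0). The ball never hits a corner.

Final position: (0,6)
Wall sequence: RBLRLTRL

1. t=2 → R at (6,1); v=(-2,-1)
2. t=1 → B at (4,0); v=(-2,1)
3. t=2 → L at (0,2); v=(2,1)
4. t=3 → R at (6,5); v=(-2,1)
5. t=3 → L at (0,8); v=(2,1)
6. t=2 → T at (4,10); v=(2,-1)
7. t=1 → R at (6,9); v=(-2,-1)
8. t=3 → L at (0,6); v=(2,-1)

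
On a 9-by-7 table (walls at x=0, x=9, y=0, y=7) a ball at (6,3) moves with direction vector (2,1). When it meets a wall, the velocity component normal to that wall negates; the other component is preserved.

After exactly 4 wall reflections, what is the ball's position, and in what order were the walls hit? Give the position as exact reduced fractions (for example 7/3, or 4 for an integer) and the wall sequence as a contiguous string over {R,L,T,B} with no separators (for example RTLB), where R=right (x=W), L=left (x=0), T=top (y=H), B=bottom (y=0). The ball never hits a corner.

Final position: (9,1/2)
Wall sequence: RTLR

1. t=3/2 → R at (9,9/2); v=(-2,1)
2. t=5/2 → T at (4,7); v=(-2,-1)
3. t=2 → L at (0,5); v=(2,-1)
4. t=9/2 → R at (9,1/2); v=(-2,-1)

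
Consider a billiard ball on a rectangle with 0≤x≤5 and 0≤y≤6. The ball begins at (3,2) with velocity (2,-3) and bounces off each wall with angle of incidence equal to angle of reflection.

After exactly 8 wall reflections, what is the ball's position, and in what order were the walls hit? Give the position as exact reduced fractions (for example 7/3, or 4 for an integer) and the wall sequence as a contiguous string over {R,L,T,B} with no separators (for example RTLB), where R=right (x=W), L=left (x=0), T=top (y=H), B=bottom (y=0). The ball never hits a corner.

1. t=2/3 → B at (13/3,0); v=(2,3)
2. t=1/3 → R at (5,1); v=(-2,3)
3. t=5/3 → T at (5/3,6); v=(-2,-3)
4. t=5/6 → L at (0,7/2); v=(2,-3)
5. t=7/6 → B at (7/3,0); v=(2,3)
6. t=4/3 → R at (5,4); v=(-2,3)
7. t=2/3 → T at (11/3,6); v=(-2,-3)
8. t=11/6 → L at (0,1/2); v=(2,-3)

Final position: (0,1/2)
Wall sequence: BRTLBRTL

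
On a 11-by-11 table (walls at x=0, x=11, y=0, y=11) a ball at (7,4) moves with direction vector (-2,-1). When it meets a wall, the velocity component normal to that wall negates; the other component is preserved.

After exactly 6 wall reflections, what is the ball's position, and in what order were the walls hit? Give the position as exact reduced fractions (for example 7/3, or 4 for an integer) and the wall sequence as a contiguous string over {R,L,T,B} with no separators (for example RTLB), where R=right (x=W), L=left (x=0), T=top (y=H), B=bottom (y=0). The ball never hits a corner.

Final position: (11,6)
Wall sequence: LBRLTR

1. t=7/2 → L at (0,1/2); v=(2,-1)
2. t=1/2 → B at (1,0); v=(2,1)
3. t=5 → R at (11,5); v=(-2,1)
4. t=11/2 → L at (0,21/2); v=(2,1)
5. t=1/2 → T at (1,11); v=(2,-1)
6. t=5 → R at (11,6); v=(-2,-1)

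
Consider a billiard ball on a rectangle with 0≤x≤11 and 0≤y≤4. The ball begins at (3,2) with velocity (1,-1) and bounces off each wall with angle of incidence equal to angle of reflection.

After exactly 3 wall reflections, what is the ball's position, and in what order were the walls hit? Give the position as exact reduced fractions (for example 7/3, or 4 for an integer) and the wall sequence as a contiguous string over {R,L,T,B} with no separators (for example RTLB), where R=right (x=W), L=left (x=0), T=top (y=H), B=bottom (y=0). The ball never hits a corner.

1. t=2 → B at (5,0); v=(1,1)
2. t=4 → T at (9,4); v=(1,-1)
3. t=2 → R at (11,2); v=(-1,-1)

Final position: (11,2)
Wall sequence: BTR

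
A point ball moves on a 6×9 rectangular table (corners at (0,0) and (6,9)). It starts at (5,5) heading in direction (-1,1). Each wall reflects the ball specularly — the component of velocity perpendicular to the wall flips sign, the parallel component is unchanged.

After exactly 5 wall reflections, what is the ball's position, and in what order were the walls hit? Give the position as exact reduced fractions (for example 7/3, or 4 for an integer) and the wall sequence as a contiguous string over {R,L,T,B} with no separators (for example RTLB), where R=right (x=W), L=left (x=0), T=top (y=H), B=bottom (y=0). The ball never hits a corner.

Final position: (0,4)
Wall sequence: TLRBL

1. t=4 → T at (1,9); v=(-1,-1)
2. t=1 → L at (0,8); v=(1,-1)
3. t=6 → R at (6,2); v=(-1,-1)
4. t=2 → B at (4,0); v=(-1,1)
5. t=4 → L at (0,4); v=(1,1)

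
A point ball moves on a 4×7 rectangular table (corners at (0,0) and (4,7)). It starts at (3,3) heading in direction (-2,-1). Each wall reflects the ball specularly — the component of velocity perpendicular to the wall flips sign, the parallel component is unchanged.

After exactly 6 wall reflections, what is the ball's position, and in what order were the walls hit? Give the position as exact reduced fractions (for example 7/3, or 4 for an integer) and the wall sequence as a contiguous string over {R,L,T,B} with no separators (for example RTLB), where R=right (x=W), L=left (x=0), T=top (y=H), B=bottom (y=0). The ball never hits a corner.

Final position: (0,13/2)
Wall sequence: LBRLRL

1. t=3/2 → L at (0,3/2); v=(2,-1)
2. t=3/2 → B at (3,0); v=(2,1)
3. t=1/2 → R at (4,1/2); v=(-2,1)
4. t=2 → L at (0,5/2); v=(2,1)
5. t=2 → R at (4,9/2); v=(-2,1)
6. t=2 → L at (0,13/2); v=(2,1)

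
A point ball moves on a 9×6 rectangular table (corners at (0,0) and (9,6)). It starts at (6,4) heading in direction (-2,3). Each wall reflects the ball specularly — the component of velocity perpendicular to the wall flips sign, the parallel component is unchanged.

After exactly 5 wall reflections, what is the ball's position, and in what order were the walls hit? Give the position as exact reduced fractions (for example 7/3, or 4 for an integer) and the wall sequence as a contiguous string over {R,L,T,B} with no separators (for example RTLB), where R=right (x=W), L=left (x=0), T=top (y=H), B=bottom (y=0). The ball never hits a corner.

1. t=2/3 → T at (14/3,6); v=(-2,-3)
2. t=2 → B at (2/3,0); v=(-2,3)
3. t=1/3 → L at (0,1); v=(2,3)
4. t=5/3 → T at (10/3,6); v=(2,-3)
5. t=2 → B at (22/3,0); v=(2,3)

Final position: (22/3,0)
Wall sequence: TBLTB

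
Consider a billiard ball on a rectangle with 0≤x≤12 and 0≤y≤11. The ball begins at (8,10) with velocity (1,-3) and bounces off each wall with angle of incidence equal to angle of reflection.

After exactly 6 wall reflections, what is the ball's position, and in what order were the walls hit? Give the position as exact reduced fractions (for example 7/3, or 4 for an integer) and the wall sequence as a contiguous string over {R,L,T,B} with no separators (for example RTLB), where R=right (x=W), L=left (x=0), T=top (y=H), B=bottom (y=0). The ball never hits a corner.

Final position: (0,6)
Wall sequence: BRTBTL

1. t=10/3 → B at (34/3,0); v=(1,3)
2. t=2/3 → R at (12,2); v=(-1,3)
3. t=3 → T at (9,11); v=(-1,-3)
4. t=11/3 → B at (16/3,0); v=(-1,3)
5. t=11/3 → T at (5/3,11); v=(-1,-3)
6. t=5/3 → L at (0,6); v=(1,-3)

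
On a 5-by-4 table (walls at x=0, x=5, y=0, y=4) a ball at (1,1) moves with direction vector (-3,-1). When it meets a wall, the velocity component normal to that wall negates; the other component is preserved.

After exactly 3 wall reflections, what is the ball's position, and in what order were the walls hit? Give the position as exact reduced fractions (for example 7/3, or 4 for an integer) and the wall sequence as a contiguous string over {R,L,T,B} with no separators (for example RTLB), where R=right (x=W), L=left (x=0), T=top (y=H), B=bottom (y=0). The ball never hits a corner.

1. t=1/3 → L at (0,2/3); v=(3,-1)
2. t=2/3 → B at (2,0); v=(3,1)
3. t=1 → R at (5,1); v=(-3,1)

Final position: (5,1)
Wall sequence: LBR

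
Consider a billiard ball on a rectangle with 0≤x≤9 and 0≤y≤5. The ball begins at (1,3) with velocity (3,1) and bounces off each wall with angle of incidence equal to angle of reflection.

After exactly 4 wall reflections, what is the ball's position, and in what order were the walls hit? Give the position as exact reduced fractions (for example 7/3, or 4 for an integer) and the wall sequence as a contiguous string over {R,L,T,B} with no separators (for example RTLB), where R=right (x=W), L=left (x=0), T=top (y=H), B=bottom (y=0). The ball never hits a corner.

1. t=2 → T at (7,5); v=(3,-1)
2. t=2/3 → R at (9,13/3); v=(-3,-1)
3. t=3 → L at (0,4/3); v=(3,-1)
4. t=4/3 → B at (4,0); v=(3,1)

Final position: (4,0)
Wall sequence: TRLB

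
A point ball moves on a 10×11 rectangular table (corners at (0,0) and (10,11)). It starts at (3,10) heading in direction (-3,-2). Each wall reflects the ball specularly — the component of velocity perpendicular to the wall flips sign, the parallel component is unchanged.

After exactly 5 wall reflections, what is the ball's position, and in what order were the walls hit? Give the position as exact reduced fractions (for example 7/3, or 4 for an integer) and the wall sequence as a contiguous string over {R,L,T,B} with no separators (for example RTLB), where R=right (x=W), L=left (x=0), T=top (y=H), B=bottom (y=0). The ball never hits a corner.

1. t=1 → L at (0,8); v=(3,-2)
2. t=10/3 → R at (10,4/3); v=(-3,-2)
3. t=2/3 → B at (8,0); v=(-3,2)
4. t=8/3 → L at (0,16/3); v=(3,2)
5. t=17/6 → T at (17/2,11); v=(3,-2)

Final position: (17/2,11)
Wall sequence: LRBLT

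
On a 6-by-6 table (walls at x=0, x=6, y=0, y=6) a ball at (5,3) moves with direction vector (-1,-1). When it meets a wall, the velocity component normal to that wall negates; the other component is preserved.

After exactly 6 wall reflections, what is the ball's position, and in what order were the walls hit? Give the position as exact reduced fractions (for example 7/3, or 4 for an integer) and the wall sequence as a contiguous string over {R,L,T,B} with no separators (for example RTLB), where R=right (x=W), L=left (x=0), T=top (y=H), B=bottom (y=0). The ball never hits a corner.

1. t=3 → B at (2,0); v=(-1,1)
2. t=2 → L at (0,2); v=(1,1)
3. t=4 → T at (4,6); v=(1,-1)
4. t=2 → R at (6,4); v=(-1,-1)
5. t=4 → B at (2,0); v=(-1,1)
6. t=2 → L at (0,2); v=(1,1)

Final position: (0,2)
Wall sequence: BLTRBL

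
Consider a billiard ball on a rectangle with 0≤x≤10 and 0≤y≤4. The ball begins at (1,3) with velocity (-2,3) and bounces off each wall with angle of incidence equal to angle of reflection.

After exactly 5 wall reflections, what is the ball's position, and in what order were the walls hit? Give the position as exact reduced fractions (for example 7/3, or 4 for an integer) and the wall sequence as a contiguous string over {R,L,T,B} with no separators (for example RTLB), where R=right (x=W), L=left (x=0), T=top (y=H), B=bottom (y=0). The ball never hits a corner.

Final position: (23/3,0)
Wall sequence: TLBTB

1. t=1/3 → T at (1/3,4); v=(-2,-3)
2. t=1/6 → L at (0,7/2); v=(2,-3)
3. t=7/6 → B at (7/3,0); v=(2,3)
4. t=4/3 → T at (5,4); v=(2,-3)
5. t=4/3 → B at (23/3,0); v=(2,3)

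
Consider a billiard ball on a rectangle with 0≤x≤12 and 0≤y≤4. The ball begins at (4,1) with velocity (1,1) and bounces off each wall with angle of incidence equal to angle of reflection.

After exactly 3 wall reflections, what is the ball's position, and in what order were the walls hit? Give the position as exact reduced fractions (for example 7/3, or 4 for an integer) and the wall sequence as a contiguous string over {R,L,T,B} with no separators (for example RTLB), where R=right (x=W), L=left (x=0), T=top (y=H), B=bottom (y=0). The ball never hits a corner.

1. t=3 → T at (7,4); v=(1,-1)
2. t=4 → B at (11,0); v=(1,1)
3. t=1 → R at (12,1); v=(-1,1)

Final position: (12,1)
Wall sequence: TBR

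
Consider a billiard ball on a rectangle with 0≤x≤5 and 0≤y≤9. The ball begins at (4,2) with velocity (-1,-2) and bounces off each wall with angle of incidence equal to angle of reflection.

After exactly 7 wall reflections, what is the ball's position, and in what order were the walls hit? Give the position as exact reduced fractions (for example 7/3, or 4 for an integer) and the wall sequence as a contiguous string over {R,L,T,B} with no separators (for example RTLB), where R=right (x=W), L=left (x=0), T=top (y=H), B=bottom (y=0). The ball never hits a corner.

Final position: (1/2,9)
Wall sequence: BLTRBLT

1. t=1 → B at (3,0); v=(-1,2)
2. t=3 → L at (0,6); v=(1,2)
3. t=3/2 → T at (3/2,9); v=(1,-2)
4. t=7/2 → R at (5,2); v=(-1,-2)
5. t=1 → B at (4,0); v=(-1,2)
6. t=4 → L at (0,8); v=(1,2)
7. t=1/2 → T at (1/2,9); v=(1,-2)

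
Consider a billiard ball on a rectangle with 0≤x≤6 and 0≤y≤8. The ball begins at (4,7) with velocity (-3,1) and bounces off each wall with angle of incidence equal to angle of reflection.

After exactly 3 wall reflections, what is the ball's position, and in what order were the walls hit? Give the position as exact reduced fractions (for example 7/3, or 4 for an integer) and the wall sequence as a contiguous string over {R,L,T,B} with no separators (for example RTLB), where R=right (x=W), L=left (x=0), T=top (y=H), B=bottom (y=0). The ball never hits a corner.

Final position: (6,17/3)
Wall sequence: TLR

1. t=1 → T at (1,8); v=(-3,-1)
2. t=1/3 → L at (0,23/3); v=(3,-1)
3. t=2 → R at (6,17/3); v=(-3,-1)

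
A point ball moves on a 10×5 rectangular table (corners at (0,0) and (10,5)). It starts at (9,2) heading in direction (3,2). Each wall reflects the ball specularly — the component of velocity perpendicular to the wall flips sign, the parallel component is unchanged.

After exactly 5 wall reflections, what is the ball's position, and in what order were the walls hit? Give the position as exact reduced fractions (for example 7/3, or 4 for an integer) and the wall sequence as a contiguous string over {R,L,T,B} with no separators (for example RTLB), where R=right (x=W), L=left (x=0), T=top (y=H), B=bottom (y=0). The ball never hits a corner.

1. t=1/3 → R at (10,8/3); v=(-3,2)
2. t=7/6 → T at (13/2,5); v=(-3,-2)
3. t=13/6 → L at (0,2/3); v=(3,-2)
4. t=1/3 → B at (1,0); v=(3,2)
5. t=5/2 → T at (17/2,5); v=(3,-2)

Final position: (17/2,5)
Wall sequence: RTLBT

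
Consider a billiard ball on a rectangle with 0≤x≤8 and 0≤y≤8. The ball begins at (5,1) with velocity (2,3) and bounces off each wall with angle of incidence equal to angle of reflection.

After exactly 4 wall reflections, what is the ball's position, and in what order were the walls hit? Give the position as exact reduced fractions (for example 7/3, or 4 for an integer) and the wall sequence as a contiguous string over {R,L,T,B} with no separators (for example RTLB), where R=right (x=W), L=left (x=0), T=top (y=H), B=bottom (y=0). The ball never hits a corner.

1. t=3/2 → R at (8,11/2); v=(-2,3)
2. t=5/6 → T at (19/3,8); v=(-2,-3)
3. t=8/3 → B at (1,0); v=(-2,3)
4. t=1/2 → L at (0,3/2); v=(2,3)

Final position: (0,3/2)
Wall sequence: RTBL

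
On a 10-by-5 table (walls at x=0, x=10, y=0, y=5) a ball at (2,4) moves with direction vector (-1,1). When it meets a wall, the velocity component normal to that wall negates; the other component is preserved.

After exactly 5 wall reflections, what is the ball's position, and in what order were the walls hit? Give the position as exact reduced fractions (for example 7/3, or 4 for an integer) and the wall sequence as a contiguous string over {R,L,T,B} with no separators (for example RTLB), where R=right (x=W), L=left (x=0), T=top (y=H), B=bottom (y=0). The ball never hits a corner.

1. t=1 → T at (1,5); v=(-1,-1)
2. t=1 → L at (0,4); v=(1,-1)
3. t=4 → B at (4,0); v=(1,1)
4. t=5 → T at (9,5); v=(1,-1)
5. t=1 → R at (10,4); v=(-1,-1)

Final position: (10,4)
Wall sequence: TLBTR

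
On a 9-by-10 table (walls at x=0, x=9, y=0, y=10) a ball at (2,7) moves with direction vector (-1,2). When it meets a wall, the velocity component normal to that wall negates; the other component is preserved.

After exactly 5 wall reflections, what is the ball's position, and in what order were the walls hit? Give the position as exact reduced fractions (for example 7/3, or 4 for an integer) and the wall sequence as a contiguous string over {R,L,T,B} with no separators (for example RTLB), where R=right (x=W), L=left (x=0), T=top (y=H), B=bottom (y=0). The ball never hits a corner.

1. t=3/2 → T at (1/2,10); v=(-1,-2)
2. t=1/2 → L at (0,9); v=(1,-2)
3. t=9/2 → B at (9/2,0); v=(1,2)
4. t=9/2 → R at (9,9); v=(-1,2)
5. t=1/2 → T at (17/2,10); v=(-1,-2)

Final position: (17/2,10)
Wall sequence: TLBRT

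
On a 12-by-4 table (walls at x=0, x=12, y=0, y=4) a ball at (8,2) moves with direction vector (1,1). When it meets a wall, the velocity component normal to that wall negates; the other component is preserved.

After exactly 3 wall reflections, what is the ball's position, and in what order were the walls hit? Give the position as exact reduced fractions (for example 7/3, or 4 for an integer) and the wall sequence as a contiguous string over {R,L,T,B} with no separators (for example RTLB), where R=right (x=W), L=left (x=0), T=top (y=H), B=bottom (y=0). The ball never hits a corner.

Final position: (10,0)
Wall sequence: TRB

1. t=2 → T at (10,4); v=(1,-1)
2. t=2 → R at (12,2); v=(-1,-1)
3. t=2 → B at (10,0); v=(-1,1)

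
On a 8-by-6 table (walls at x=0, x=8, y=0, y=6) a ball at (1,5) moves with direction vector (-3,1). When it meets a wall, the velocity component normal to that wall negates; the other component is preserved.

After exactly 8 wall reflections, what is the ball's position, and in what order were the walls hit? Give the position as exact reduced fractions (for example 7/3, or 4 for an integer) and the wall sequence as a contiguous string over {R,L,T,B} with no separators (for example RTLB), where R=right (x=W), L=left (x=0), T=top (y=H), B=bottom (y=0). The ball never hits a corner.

1. t=1/3 → L at (0,16/3); v=(3,1)
2. t=2/3 → T at (2,6); v=(3,-1)
3. t=2 → R at (8,4); v=(-3,-1)
4. t=8/3 → L at (0,4/3); v=(3,-1)
5. t=4/3 → B at (4,0); v=(3,1)
6. t=4/3 → R at (8,4/3); v=(-3,1)
7. t=8/3 → L at (0,4); v=(3,1)
8. t=2 → T at (6,6); v=(3,-1)

Final position: (6,6)
Wall sequence: LTRLBRLT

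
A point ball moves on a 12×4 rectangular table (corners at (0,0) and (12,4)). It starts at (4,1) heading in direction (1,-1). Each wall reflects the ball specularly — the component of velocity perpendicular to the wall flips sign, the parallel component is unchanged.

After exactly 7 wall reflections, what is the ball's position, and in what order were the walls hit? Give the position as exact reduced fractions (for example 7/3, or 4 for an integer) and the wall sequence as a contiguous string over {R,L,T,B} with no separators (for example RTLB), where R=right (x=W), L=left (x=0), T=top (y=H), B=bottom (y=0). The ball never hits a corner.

Final position: (0,3)
Wall sequence: BTRBTBL

1. t=1 → B at (5,0); v=(1,1)
2. t=4 → T at (9,4); v=(1,-1)
3. t=3 → R at (12,1); v=(-1,-1)
4. t=1 → B at (11,0); v=(-1,1)
5. t=4 → T at (7,4); v=(-1,-1)
6. t=4 → B at (3,0); v=(-1,1)
7. t=3 → L at (0,3); v=(1,1)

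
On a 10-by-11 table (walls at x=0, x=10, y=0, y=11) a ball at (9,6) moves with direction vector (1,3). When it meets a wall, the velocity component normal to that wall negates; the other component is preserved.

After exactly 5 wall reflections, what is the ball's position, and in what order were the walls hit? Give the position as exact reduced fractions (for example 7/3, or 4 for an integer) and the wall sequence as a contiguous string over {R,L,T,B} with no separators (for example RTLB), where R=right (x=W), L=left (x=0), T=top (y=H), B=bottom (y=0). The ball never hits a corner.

1. t=1 → R at (10,9); v=(-1,3)
2. t=2/3 → T at (28/3,11); v=(-1,-3)
3. t=11/3 → B at (17/3,0); v=(-1,3)
4. t=11/3 → T at (2,11); v=(-1,-3)
5. t=2 → L at (0,5); v=(1,-3)

Final position: (0,5)
Wall sequence: RTBTL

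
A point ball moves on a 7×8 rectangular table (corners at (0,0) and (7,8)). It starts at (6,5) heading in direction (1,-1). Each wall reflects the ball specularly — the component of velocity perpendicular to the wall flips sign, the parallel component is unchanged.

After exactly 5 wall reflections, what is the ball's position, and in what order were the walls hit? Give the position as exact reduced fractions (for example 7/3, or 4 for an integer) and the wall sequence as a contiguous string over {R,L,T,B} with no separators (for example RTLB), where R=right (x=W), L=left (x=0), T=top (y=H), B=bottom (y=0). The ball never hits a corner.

Final position: (7,6)
Wall sequence: RBLTR

1. t=1 → R at (7,4); v=(-1,-1)
2. t=4 → B at (3,0); v=(-1,1)
3. t=3 → L at (0,3); v=(1,1)
4. t=5 → T at (5,8); v=(1,-1)
5. t=2 → R at (7,6); v=(-1,-1)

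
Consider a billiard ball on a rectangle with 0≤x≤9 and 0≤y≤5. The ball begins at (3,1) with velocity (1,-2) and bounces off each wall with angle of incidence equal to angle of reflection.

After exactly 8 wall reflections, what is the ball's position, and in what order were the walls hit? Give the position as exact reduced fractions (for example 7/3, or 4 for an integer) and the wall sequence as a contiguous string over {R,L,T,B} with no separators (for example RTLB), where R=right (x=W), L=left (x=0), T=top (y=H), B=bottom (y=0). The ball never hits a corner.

1. t=1/2 → B at (7/2,0); v=(1,2)
2. t=5/2 → T at (6,5); v=(1,-2)
3. t=5/2 → B at (17/2,0); v=(1,2)
4. t=1/2 → R at (9,1); v=(-1,2)
5. t=2 → T at (7,5); v=(-1,-2)
6. t=5/2 → B at (9/2,0); v=(-1,2)
7. t=5/2 → T at (2,5); v=(-1,-2)
8. t=2 → L at (0,1); v=(1,-2)

Final position: (0,1)
Wall sequence: BTBRTBTL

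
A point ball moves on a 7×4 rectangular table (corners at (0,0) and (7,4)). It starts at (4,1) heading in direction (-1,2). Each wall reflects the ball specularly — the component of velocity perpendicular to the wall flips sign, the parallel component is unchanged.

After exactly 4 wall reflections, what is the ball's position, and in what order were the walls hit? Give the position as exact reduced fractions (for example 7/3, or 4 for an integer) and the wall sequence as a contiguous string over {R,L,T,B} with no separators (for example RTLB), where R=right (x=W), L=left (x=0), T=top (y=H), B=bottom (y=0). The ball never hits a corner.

1. t=3/2 → T at (5/2,4); v=(-1,-2)
2. t=2 → B at (1/2,0); v=(-1,2)
3. t=1/2 → L at (0,1); v=(1,2)
4. t=3/2 → T at (3/2,4); v=(1,-2)

Final position: (3/2,4)
Wall sequence: TBLT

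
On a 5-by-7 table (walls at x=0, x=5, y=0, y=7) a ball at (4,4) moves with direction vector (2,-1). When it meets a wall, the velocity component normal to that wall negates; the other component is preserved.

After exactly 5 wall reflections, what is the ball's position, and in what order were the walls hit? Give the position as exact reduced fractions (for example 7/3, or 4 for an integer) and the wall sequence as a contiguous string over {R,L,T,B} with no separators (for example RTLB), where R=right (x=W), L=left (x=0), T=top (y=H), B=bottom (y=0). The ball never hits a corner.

Final position: (0,4)
Wall sequence: RLBRL

1. t=1/2 → R at (5,7/2); v=(-2,-1)
2. t=5/2 → L at (0,1); v=(2,-1)
3. t=1 → B at (2,0); v=(2,1)
4. t=3/2 → R at (5,3/2); v=(-2,1)
5. t=5/2 → L at (0,4); v=(2,1)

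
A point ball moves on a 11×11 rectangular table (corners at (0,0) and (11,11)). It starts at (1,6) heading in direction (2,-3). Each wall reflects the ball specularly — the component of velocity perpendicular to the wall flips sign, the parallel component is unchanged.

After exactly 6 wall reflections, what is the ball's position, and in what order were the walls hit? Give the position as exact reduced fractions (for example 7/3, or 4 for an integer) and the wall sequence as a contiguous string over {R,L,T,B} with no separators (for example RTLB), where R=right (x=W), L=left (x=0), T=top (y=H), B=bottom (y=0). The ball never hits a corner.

1. t=2 → B at (5,0); v=(2,3)
2. t=3 → R at (11,9); v=(-2,3)
3. t=2/3 → T at (29/3,11); v=(-2,-3)
4. t=11/3 → B at (7/3,0); v=(-2,3)
5. t=7/6 → L at (0,7/2); v=(2,3)
6. t=5/2 → T at (5,11); v=(2,-3)

Final position: (5,11)
Wall sequence: BRTBLT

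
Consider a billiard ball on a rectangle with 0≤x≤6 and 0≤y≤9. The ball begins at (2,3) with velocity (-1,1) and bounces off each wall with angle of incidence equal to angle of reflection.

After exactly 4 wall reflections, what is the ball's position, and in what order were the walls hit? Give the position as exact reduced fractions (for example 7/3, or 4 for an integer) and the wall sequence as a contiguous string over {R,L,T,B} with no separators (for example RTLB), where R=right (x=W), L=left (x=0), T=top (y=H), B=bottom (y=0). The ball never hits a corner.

Final position: (0,1)
Wall sequence: LTRL

1. t=2 → L at (0,5); v=(1,1)
2. t=4 → T at (4,9); v=(1,-1)
3. t=2 → R at (6,7); v=(-1,-1)
4. t=6 → L at (0,1); v=(1,-1)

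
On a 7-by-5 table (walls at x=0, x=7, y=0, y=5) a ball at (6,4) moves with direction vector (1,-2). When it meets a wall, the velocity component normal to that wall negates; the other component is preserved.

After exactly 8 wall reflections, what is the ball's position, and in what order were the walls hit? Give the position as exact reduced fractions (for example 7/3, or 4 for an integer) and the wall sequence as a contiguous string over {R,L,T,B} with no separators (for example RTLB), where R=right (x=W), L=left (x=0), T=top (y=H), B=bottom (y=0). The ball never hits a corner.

1. t=1 → R at (7,2); v=(-1,-2)
2. t=1 → B at (6,0); v=(-1,2)
3. t=5/2 → T at (7/2,5); v=(-1,-2)
4. t=5/2 → B at (1,0); v=(-1,2)
5. t=1 → L at (0,2); v=(1,2)
6. t=3/2 → T at (3/2,5); v=(1,-2)
7. t=5/2 → B at (4,0); v=(1,2)
8. t=5/2 → T at (13/2,5); v=(1,-2)

Final position: (13/2,5)
Wall sequence: RBTBLTBT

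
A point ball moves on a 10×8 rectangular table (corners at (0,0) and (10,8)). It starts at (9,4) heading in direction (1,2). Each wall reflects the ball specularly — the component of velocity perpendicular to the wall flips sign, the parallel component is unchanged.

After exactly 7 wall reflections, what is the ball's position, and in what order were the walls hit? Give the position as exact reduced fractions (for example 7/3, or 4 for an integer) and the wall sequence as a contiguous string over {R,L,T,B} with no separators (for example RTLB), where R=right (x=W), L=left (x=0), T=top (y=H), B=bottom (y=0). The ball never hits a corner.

Final position: (7,8)
Wall sequence: RTBTLBT

1. t=1 → R at (10,6); v=(-1,2)
2. t=1 → T at (9,8); v=(-1,-2)
3. t=4 → B at (5,0); v=(-1,2)
4. t=4 → T at (1,8); v=(-1,-2)
5. t=1 → L at (0,6); v=(1,-2)
6. t=3 → B at (3,0); v=(1,2)
7. t=4 → T at (7,8); v=(1,-2)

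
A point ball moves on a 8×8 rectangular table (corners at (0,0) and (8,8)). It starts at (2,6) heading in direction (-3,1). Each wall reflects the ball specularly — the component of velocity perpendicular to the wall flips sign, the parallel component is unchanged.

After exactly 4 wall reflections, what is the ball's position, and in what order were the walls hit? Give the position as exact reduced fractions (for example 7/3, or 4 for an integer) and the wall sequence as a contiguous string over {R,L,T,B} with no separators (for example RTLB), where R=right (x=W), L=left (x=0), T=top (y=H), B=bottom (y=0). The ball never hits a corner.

Final position: (0,4)
Wall sequence: LTRL

1. t=2/3 → L at (0,20/3); v=(3,1)
2. t=4/3 → T at (4,8); v=(3,-1)
3. t=4/3 → R at (8,20/3); v=(-3,-1)
4. t=8/3 → L at (0,4); v=(3,-1)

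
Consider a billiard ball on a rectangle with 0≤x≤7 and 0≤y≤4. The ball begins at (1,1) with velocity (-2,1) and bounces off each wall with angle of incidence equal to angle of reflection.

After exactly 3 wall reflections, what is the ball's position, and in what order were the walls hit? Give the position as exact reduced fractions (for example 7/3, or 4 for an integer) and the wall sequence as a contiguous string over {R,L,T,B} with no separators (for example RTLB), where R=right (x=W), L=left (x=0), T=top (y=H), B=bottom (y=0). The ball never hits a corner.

1. t=1/2 → L at (0,3/2); v=(2,1)
2. t=5/2 → T at (5,4); v=(2,-1)
3. t=1 → R at (7,3); v=(-2,-1)

Final position: (7,3)
Wall sequence: LTR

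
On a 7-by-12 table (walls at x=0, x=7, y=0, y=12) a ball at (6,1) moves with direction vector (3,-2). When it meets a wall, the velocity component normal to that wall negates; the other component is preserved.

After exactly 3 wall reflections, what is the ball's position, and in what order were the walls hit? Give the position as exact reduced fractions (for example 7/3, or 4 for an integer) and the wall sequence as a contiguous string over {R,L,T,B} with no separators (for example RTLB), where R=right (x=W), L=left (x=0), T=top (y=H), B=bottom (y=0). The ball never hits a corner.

Final position: (0,13/3)
Wall sequence: RBL

1. t=1/3 → R at (7,1/3); v=(-3,-2)
2. t=1/6 → B at (13/2,0); v=(-3,2)
3. t=13/6 → L at (0,13/3); v=(3,2)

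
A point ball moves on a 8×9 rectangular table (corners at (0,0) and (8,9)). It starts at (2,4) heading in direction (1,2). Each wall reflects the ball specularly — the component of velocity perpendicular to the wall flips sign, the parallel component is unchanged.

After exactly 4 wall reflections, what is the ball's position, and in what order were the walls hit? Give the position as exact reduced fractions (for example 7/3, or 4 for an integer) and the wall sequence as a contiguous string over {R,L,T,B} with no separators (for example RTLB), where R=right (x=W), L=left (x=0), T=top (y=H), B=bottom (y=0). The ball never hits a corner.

Final position: (5/2,9)
Wall sequence: TRBT

1. t=5/2 → T at (9/2,9); v=(1,-2)
2. t=7/2 → R at (8,2); v=(-1,-2)
3. t=1 → B at (7,0); v=(-1,2)
4. t=9/2 → T at (5/2,9); v=(-1,-2)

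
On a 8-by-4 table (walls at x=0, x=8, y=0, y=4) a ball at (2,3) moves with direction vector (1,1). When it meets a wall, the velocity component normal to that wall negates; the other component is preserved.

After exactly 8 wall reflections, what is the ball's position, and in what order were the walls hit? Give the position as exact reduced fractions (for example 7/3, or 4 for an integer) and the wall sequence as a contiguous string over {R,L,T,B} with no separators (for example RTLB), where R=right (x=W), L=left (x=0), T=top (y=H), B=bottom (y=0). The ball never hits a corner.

Final position: (7,0)
Wall sequence: TBRTBLTB

1. t=1 → T at (3,4); v=(1,-1)
2. t=4 → B at (7,0); v=(1,1)
3. t=1 → R at (8,1); v=(-1,1)
4. t=3 → T at (5,4); v=(-1,-1)
5. t=4 → B at (1,0); v=(-1,1)
6. t=1 → L at (0,1); v=(1,1)
7. t=3 → T at (3,4); v=(1,-1)
8. t=4 → B at (7,0); v=(1,1)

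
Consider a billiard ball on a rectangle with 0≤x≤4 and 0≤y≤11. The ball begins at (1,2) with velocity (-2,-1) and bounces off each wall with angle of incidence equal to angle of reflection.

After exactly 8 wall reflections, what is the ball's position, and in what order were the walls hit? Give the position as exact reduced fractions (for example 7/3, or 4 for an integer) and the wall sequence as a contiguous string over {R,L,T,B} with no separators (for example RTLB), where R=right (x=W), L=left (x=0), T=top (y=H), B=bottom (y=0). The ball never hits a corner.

Final position: (0,21/2)
Wall sequence: LBRLRLRL

1. t=1/2 → L at (0,3/2); v=(2,-1)
2. t=3/2 → B at (3,0); v=(2,1)
3. t=1/2 → R at (4,1/2); v=(-2,1)
4. t=2 → L at (0,5/2); v=(2,1)
5. t=2 → R at (4,9/2); v=(-2,1)
6. t=2 → L at (0,13/2); v=(2,1)
7. t=2 → R at (4,17/2); v=(-2,1)
8. t=2 → L at (0,21/2); v=(2,1)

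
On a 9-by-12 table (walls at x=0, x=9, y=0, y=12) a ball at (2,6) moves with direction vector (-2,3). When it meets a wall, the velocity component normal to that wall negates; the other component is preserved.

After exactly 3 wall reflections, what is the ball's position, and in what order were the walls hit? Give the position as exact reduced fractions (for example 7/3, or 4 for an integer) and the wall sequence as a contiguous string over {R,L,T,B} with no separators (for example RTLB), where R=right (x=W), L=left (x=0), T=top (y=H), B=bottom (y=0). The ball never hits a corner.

1. t=1 → L at (0,9); v=(2,3)
2. t=1 → T at (2,12); v=(2,-3)
3. t=7/2 → R at (9,3/2); v=(-2,-3)

Final position: (9,3/2)
Wall sequence: LTR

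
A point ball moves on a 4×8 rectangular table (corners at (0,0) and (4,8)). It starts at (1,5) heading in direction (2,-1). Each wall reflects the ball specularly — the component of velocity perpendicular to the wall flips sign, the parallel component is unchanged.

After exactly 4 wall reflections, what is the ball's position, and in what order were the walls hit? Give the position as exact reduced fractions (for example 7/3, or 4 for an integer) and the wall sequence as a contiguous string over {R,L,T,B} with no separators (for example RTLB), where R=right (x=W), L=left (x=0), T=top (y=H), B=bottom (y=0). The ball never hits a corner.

Final position: (4,1/2)
Wall sequence: RLBR

1. t=3/2 → R at (4,7/2); v=(-2,-1)
2. t=2 → L at (0,3/2); v=(2,-1)
3. t=3/2 → B at (3,0); v=(2,1)
4. t=1/2 → R at (4,1/2); v=(-2,1)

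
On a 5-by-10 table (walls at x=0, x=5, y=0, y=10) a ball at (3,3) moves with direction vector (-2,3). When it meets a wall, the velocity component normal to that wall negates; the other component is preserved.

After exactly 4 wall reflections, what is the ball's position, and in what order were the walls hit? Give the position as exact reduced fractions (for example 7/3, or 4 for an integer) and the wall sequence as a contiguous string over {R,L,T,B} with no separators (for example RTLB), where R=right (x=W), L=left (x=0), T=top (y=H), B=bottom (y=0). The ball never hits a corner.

Final position: (5/3,0)
Wall sequence: LTRB

1. t=3/2 → L at (0,15/2); v=(2,3)
2. t=5/6 → T at (5/3,10); v=(2,-3)
3. t=5/3 → R at (5,5); v=(-2,-3)
4. t=5/3 → B at (5/3,0); v=(-2,3)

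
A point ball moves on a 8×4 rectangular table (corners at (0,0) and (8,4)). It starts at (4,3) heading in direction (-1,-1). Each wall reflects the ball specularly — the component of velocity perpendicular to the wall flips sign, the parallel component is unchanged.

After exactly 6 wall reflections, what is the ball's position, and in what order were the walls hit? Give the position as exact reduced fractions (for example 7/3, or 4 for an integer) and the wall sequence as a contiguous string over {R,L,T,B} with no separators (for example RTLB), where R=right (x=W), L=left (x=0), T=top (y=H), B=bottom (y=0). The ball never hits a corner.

Final position: (5,4)
Wall sequence: BLTBRT

1. t=3 → B at (1,0); v=(-1,1)
2. t=1 → L at (0,1); v=(1,1)
3. t=3 → T at (3,4); v=(1,-1)
4. t=4 → B at (7,0); v=(1,1)
5. t=1 → R at (8,1); v=(-1,1)
6. t=3 → T at (5,4); v=(-1,-1)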